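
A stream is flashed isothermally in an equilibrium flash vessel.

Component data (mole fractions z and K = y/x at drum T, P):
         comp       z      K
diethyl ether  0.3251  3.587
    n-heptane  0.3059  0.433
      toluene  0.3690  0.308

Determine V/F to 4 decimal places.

V/F = 0.2499

Material balance + equilibrium reduce to Σ zᵢ(Kᵢ−1)/(1+V/F(Kᵢ−1)) = 0.
Check two-phase: ΣzᵢKᵢ = 1.4122 > 1 and Σzᵢ/Kᵢ = 1.9952 > 1, so g(0) = 0.4122 > 0 and g(1) = -0.9952 < 0.
Newton iteration, V/F⁰ = 0.47:
  V/F = 0.4700: g = -0.23534, g' = -1.0140 → V/F = 0.2379
  V/F = 0.2379: g = 0.01445, g' = -1.2183 → V/F = 0.2498
  V/F = 0.2498: g = 0.00014, g' = -1.1946 → V/F = 0.2499
Converged at V/F = 0.2499.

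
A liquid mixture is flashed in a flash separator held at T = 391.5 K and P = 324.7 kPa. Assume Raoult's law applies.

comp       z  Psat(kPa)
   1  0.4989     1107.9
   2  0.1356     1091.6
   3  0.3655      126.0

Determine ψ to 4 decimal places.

Raoult's law: Kᵢ = Pᵢˢᵃᵗ/P = Pᵢˢᵃᵗ/324.7.
  K_1 = 1107.9/324.7 = 3.412073, K_2 = 1091.6/324.7 = 3.361872, K_3 = 126.0/324.7 = 0.388051
Material balance + equilibrium reduce to Σ zᵢ(Kᵢ−1)/(1+ψ(Kᵢ−1)) = 0.
Feasibility: ΣzᵢKᵢ = 2.3000, Σzᵢ/Kᵢ = 1.1284 — both > 1, two phases present.
Iterate (Newton) starting at ψ = 0.57:
  ψ = 0.5700: g = 0.29974, g' = -0.9748 → ψ = 0.8775
  ψ = 0.8775: g = 0.00731, g' = -1.0174 → ψ = 0.8847
  ψ = 0.8847: g = -0.00003, g' = -1.0255 → ψ = 0.8846
Converged at ψ = 0.8846.

ψ = 0.8846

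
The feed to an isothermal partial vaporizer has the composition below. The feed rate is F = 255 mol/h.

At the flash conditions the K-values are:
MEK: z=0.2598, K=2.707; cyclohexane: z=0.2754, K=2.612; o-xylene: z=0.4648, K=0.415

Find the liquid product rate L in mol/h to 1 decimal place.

L = 93.2 mol/h

Material balance + equilibrium reduce to Σ zᵢ(Kᵢ−1)/(1+ψ(Kᵢ−1)) = 0.
g(0) = ΣzᵢKᵢ − 1 = 0.6155 and g(1) = 1 − Σzᵢ/Kᵢ = -0.3214, so a root lies in (0, 1).
Newton–Raphson from ψ = 0.4:
  ψ = 0.4000: g = 0.17847, g' = -0.8029 → ψ = 0.6223
  ψ = 0.6223: g = 0.00913, g' = -0.7496 → ψ = 0.6345
  ψ = 0.6345: g = -0.00001, g' = -0.7516 → ψ = 0.6344
Converged at ψ = 0.6344.
Then V = ψ·F = 0.6344·255 = 161.8 mol/h and L = F − V = 93.2 mol/h.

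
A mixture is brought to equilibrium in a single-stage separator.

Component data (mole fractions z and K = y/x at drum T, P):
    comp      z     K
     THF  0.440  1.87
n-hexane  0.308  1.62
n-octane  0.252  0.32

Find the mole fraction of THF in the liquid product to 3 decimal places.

Rachford–Rice: g(V/F) = Σ zᵢ(Kᵢ−1)/(1+V/F(Kᵢ−1)) = 0.
g(0) = ΣzᵢKᵢ − 1 = 0.402 and g(1) = 1 − Σzᵢ/Kᵢ = -0.213, so a root lies in (0, 1).
Newton iteration, V/F⁰ = 0.5:
  V/F = 0.500: g = 0.1529, g' = -0.498 → V/F = 0.807
  V/F = 0.807: g = -0.0275, g' = -0.740 → V/F = 0.770
  V/F = 0.770: g = -0.0010, g' = -0.687 → V/F = 0.768
Converged at V/F = 0.768.
Compositions from xᵢ = zᵢ/(1+V/F(Kᵢ−1)), yᵢ = Kᵢxᵢ:
  THF: x = 0.264, y = 0.493
  n-hexane: x = 0.209, y = 0.338
  n-octane: x = 0.528, y = 0.169

x_THF = 0.264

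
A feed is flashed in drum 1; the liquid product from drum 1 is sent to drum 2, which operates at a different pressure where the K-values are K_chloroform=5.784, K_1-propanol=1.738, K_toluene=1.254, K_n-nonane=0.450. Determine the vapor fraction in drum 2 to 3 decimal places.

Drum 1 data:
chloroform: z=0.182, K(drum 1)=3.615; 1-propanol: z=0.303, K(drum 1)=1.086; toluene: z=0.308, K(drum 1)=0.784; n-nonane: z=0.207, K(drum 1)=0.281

V/F (drum 2) = 0.861

Drum 1:
Rachford–Rice: g(ψ₁) = Σ zᵢ(Kᵢ−1)/(1+ψ₁(Kᵢ−1)) = 0.
Check two-phase: ΣzᵢKᵢ = 1.287 > 1 and Σzᵢ/Kᵢ = 1.459 > 1, so g(0) = 0.287 > 0 and g(1) = -0.459 < 0.
Newton iteration, ψ₁⁰ = 0.5:
  ψ₁ = 0.500: g = -0.0757, g' = -0.515 → ψ₁ = 0.353
  ψ₁ = 0.353: g = 0.0014, g' = -0.548 → ψ₁ = 0.355
Converged at ψ₁ = 0.355.
Drum-1 compositions:
  chloroform: x = 0.094, y = 0.341
  1-propanol: x = 0.294, y = 0.319
  toluene: x = 0.334, y = 0.262
  n-nonane: x = 0.278, y = 0.078
Drum-2 feed = drum-1 liquid: z₂ = (0.0943, 0.2940, 0.3336, 0.2780).
Drum 2:
Material balance + equilibrium reduce to Σ zᵢ(Kᵢ−1)/(1+ψ₂(Kᵢ−1)) = 0.
g(0) = ΣzᵢKᵢ − 1 = 0.600 and g(1) = 1 − Σzᵢ/Kᵢ = -0.069, so a root lies in (0, 1).
Iterate (Newton) starting at ψ₂ = 0.45:
  ψ₂ = 0.450: g = 0.1789, g' = -0.473 → ψ₂ = 0.828
  ψ₂ = 0.828: g = 0.0149, g' = -0.448 → ψ₂ = 0.861
Converged at ψ₂ = 0.861.
  chloroform: x = 0.018, y = 0.107
  1-propanol: x = 0.180, y = 0.312
  toluene: x = 0.274, y = 0.343
  n-nonane: x = 0.528, y = 0.238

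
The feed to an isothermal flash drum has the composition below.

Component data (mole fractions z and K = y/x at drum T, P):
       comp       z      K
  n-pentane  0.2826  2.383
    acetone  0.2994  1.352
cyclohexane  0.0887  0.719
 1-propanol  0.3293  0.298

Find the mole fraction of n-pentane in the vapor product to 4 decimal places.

y_n-pentane = 0.4373

Newton–Raphson from V/F = 0.5:
  V/F = 0.5000: g = -0.06452, g' = -0.6105 → V/F = 0.3943
  V/F = 0.3943: g = -0.00223, g' = -0.5741 → V/F = 0.3904
Converged at V/F = 0.3904.
Compositions from xᵢ = zᵢ/(1+V/F(Kᵢ−1)), yᵢ = Kᵢxᵢ:
  n-pentane: x = 0.1835, y = 0.4373
  acetone: x = 0.2632, y = 0.3559
  cyclohexane: x = 0.0996, y = 0.0716
  1-propanol: x = 0.4536, y = 0.1352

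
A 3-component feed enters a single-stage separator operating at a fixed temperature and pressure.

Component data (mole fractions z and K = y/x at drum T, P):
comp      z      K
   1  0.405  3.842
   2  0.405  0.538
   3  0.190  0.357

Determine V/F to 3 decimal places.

V/F = 0.561

Iterate (Newton) starting at V/F = 0.67:
  V/F = 0.670: g = -0.0893, g' = -0.812 → V/F = 0.560
  V/F = 0.560: g = 0.0008, g' = -0.836 → V/F = 0.561
Converged at V/F = 0.561.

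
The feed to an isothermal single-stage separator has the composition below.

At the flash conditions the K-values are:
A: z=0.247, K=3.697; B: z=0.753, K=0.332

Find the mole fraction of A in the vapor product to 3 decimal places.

y_A = 0.734

Let ψ = V/F and solve Σ zᵢ(Kᵢ−1)/(1+ψ(Kᵢ−1)) = 0.
g(0) = ΣzᵢKᵢ − 1 = 0.163 and g(1) = 1 − Σzᵢ/Kᵢ = -1.335, so a root lies in (0, 1).
Binary case is linear: z₁(K₁−1)(1+ψ(K₂−1)) + z₂(K₂−1)(1+ψ(K₁−1)) = 0
⇒ ψ = [z₁(K₁−1)+z₂(K₂−1)] / [−(K₁−1)(K₂−1)] = 0.1632/1.8016 = 0.091
Compositions from xᵢ = zᵢ/(1+ψ(Kᵢ−1)), yᵢ = Kᵢxᵢ:
  A: x = 0.199, y = 0.734
  B: x = 0.801, y = 0.266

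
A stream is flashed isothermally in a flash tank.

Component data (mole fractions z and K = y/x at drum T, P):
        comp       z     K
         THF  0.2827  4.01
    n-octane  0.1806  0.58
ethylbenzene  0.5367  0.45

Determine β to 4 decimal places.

β = 0.3070

Newton–Raphson from β = 0.5:
  β = 0.5000: g = -0.16348, g' = -0.7681 → β = 0.2872
  β = 0.2872: g = 0.01961, g' = -1.0070 → β = 0.3066
  β = 0.3066: g = 0.00037, g' = -0.9695 → β = 0.3070
Converged at β = 0.3070.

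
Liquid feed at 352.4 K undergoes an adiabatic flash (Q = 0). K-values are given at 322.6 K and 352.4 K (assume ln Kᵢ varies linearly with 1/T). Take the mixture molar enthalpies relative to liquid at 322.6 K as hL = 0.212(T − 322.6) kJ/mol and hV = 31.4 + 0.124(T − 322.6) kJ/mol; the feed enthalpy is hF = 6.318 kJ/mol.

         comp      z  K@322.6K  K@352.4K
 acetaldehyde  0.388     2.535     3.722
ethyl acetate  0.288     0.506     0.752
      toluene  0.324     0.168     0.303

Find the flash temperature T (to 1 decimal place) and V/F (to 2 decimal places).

T = 324.1 K, V/F = 0.19

Adiabatic flash: solve Rachford–Rice at each trial T, then check hF = ψ·hV(T) + (1−ψ)·hL(T).
  T = 322.6 K: K = (2.535, 0.506, 0.168), RR gives ψ = 0.173, H_out = 5.437 kJ/mol
  T = 352.4 K: K = (3.722, 0.752, 0.303), RR gives ψ = 0.521, H_out = 21.315 kJ/mol
  T = 337.5 K: K = (3.098, 0.622, 0.229), RR gives ψ = 0.352, H_out = 13.739 kJ/mol
  T = 330.1 K: K = (2.811, 0.563, 0.197), RR gives ψ = 0.267, H_out = 9.790 kJ/mol
  T = 326.4 K: K = (2.673, 0.534, 0.182), RR gives ψ = 0.222, H_out = 7.701 kJ/mol
  T = 324.5 K: K = (2.603, 0.520, 0.175), RR gives ψ = 0.198, H_out = 6.586 kJ/mol
Linear interpolation between T = 322.6 (H_out = 5.437) and T = 324.5 (H_out = 6.586) on hF = 6.318 gives T ≈ 324.1 K, at which ψ = 0.19.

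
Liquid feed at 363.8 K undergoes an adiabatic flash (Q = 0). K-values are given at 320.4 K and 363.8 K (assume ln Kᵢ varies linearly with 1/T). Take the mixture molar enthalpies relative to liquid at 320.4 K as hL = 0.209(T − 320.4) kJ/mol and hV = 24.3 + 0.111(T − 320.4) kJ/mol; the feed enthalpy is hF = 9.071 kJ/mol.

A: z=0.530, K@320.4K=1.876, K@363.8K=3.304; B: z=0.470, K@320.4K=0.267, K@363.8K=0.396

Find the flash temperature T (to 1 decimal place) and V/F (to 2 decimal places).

T = 328.1 K, V/F = 0.32

Adiabatic flash: solve Rachford–Rice at each trial T, then check hF = ψ·hV(T) + (1−ψ)·hL(T).
  T = 320.4 K: K = (1.876, 0.267), RR gives ψ = 0.187, H_out = 4.533 kJ/mol
  T = 363.8 K: K = (3.304, 0.396), RR gives ψ = 0.673, H_out = 22.572 kJ/mol
  T = 342.1 K: K = (2.535, 0.329), RR gives ψ = 0.484, H_out = 15.266 kJ/mol
  T = 331.2 K: K = (2.190, 0.297), RR gives ψ = 0.359, H_out = 10.608 kJ/mol
  T = 325.8 K: K = (2.029, 0.282), RR gives ψ = 0.282, H_out = 7.824 kJ/mol
  T = 328.5 K: K = (2.109, 0.290), RR gives ψ = 0.322, H_out = 9.268 kJ/mol
  T = 327.1 K: K = (2.067, 0.286), RR gives ψ = 0.302, H_out = 8.533 kJ/mol
Linear interpolation between T = 327.1 (H_out = 8.533) and T = 328.5 (H_out = 9.268) on hF = 9.071 gives T ≈ 328.1 K, at which ψ = 0.32.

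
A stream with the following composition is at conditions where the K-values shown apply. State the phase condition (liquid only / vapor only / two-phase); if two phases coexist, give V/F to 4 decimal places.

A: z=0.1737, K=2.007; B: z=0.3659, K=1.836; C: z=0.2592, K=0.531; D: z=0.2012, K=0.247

ΣzᵢKᵢ = 1.2077; Σzᵢ/Kᵢ = 1.5885.
Both exceed 1, so a two-phase solution exists.
Let ψ = V/F and solve Σ zᵢ(Kᵢ−1)/(1+ψ(Kᵢ−1)) = 0.
Newton–Raphson from ψ = 0.5:
  ψ = 0.5000: g = -0.06973, g' = -0.5959 → ψ = 0.3830
  ψ = 0.3830: g = -0.00314, g' = -0.5485 → ψ = 0.3773
Converged at ψ = 0.3772.

two-phase, V/F = 0.3772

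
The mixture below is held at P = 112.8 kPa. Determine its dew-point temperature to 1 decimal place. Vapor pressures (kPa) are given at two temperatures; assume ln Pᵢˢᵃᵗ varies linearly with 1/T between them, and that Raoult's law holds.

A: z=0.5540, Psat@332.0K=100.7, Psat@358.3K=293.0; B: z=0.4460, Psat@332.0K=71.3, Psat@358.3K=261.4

Dew-point temperature: Σzᵢ·P/Pᵢˢᵃᵗ(T) = 1. Interpolate ln Pᵢˢᵃᵗ = aᵢ + bᵢ/T.
  T = 332.0 K: ΣzᵢP/Pᵢˢᵃᵗ = 1.3262
  T = 358.3 K: ΣzᵢP/Pᵢˢᵃᵗ = 0.4057
  T = 345.1 K: ΣzᵢP/Pᵢˢᵃᵗ = 0.7176
  T = 338.6 K: ΣzᵢP/Pᵢˢᵃᵗ = 0.9670
  T = 335.3 K: ΣzᵢP/Pᵢˢᵃᵗ = 1.1306
  T = 337.0 K: ΣzᵢP/Pᵢˢᵃᵗ = 1.0427
Interpolating between 337.0 K and 338.6 K gives T ≈ 337.9 K.

T = 337.9 K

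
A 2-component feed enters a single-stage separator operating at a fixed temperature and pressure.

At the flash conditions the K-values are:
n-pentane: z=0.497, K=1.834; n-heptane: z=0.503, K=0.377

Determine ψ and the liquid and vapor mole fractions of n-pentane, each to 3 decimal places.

Let ψ = V/F and solve Σ zᵢ(Kᵢ−1)/(1+ψ(Kᵢ−1)) = 0.
Feasibility: ΣzᵢKᵢ = 1.101, Σzᵢ/Kᵢ = 1.605 — both > 1, two phases present.
Iterate (Newton) starting at ψ = 0.5:
  ψ = 0.500: g = -0.1626, g' = -0.584 → ψ = 0.222
  ψ = 0.222: g = -0.0137, g' = -0.509 → ψ = 0.195
Converged at ψ = 0.195.
Compositions from xᵢ = zᵢ/(1+ψ(Kᵢ−1)), yᵢ = Kᵢxᵢ:
  n-pentane: x = 0.428, y = 0.784
  n-heptane: x = 0.572, y = 0.216

ψ = 0.195, x_n-pentane = 0.428, y_n-pentane = 0.784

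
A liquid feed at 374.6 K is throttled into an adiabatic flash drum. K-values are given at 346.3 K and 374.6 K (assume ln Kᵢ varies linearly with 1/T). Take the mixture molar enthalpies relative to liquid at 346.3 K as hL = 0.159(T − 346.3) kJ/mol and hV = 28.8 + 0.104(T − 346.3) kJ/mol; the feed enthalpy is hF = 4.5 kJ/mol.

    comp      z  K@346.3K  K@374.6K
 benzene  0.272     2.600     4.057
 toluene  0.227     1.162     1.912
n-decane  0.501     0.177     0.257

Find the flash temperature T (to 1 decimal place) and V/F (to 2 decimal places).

T = 350.9 K, V/F = 0.13

Adiabatic flash: solve Rachford–Rice at each trial T, then check hF = ψ·hV(T) + (1−ψ)·hL(T).
  T = 346.3 K: K = (2.600, 1.162, 0.177), RR gives ψ = 0.060, H_out = 1.721 kJ/mol
  T = 374.6 K: K = (4.057, 1.912, 0.257), RR gives ψ = 0.397, H_out = 15.307 kJ/mol
  T = 360.5 K: K = (3.279, 1.507, 0.215), RR gives ψ = 0.257, H_out = 9.458 kJ/mol
  T = 353.4 K: K = (2.927, 1.327, 0.195), RR gives ψ = 0.168, H_out = 5.904 kJ/mol
  T = 349.9 K: K = (2.762, 1.244, 0.186), RR gives ψ = 0.118, H_out = 3.935 kJ/mol
  T = 351.6 K: K = (2.841, 1.283, 0.191), RR gives ψ = 0.143, H_out = 4.912 kJ/mol
Linear interpolation between T = 349.9 (H_out = 3.935) and T = 351.6 (H_out = 4.912) on hF = 4.5 gives T ≈ 350.9 K, at which ψ = 0.13.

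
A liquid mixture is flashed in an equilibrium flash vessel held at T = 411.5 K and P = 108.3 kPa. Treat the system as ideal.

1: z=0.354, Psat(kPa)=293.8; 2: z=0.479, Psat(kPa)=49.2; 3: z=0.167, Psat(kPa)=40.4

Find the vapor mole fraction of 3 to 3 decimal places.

y_3 = 0.074

Raoult's law: Kᵢ = Pᵢˢᵃᵗ/P = Pᵢˢᵃᵗ/108.3.
  K_1 = 293.8/108.3 = 2.71283, K_2 = 49.2/108.3 = 0.45429, K_3 = 40.4/108.3 = 0.37304
Material balance + equilibrium reduce to Σ zᵢ(Kᵢ−1)/(1+V/F(Kᵢ−1)) = 0.
Check two-phase: ΣzᵢKᵢ = 1.240 > 1 and Σzᵢ/Kᵢ = 1.633 > 1, so g(0) = 0.240 > 0 and g(1) = -0.633 < 0.
Newton–Raphson from V/F = 0.5:
  V/F = 0.500: g = -0.1854, g' = -0.710 → V/F = 0.239
  V/F = 0.239: g = 0.0064, g' = -0.802 → V/F = 0.247
Converged at V/F = 0.247.
Compositions from xᵢ = zᵢ/(1+V/F(Kᵢ−1)), yᵢ = Kᵢxᵢ:
  1: x = 0.249, y = 0.675
  2: x = 0.554, y = 0.252
  3: x = 0.198, y = 0.074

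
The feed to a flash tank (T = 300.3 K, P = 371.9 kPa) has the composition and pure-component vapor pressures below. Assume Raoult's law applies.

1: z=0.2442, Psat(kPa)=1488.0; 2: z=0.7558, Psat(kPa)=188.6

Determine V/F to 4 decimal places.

V/F = 0.2436

Raoult's law: Kᵢ = Pᵢˢᵃᵗ/P = Pᵢˢᵃᵗ/371.9.
  K_1 = 1488.0/371.9 = 4.001076, K_2 = 188.6/371.9 = 0.507126
Binary case is linear: z₁(K₁−1)(1+V/F(K₂−1)) + z₂(K₂−1)(1+V/F(K₁−1)) = 0
⇒ V/F = [z₁(K₁−1)+z₂(K₂−1)] / [−(K₁−1)(K₂−1)] = 0.36035/1.47915 = 0.2436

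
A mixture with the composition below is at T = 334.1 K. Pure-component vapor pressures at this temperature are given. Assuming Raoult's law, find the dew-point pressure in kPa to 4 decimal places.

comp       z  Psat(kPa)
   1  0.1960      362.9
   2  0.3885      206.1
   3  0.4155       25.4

At the dew point ψ → 1, so Σzᵢ/Kᵢ = 1 with Kᵢ = Pᵢˢᵃᵗ/P ⇒ 1/P = Σzᵢ/Pᵢˢᵃᵗ.
1/P = 0.1960/362.9 + 0.3885/206.1 + 0.4155/25.4 = 0.0187834 ⇒ P = 53.2386 kPa

Pdew = 53.2386 kPa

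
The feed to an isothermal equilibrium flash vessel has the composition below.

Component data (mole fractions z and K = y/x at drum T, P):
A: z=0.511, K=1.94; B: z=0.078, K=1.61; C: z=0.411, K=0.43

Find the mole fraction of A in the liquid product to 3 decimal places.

x_A = 0.332

Let ψ = V/F and solve Σ zᵢ(Kᵢ−1)/(1+ψ(Kᵢ−1)) = 0.
Check two-phase: ΣzᵢKᵢ = 1.294 > 1 and Σzᵢ/Kᵢ = 1.268 > 1, so g(0) = 0.294 > 0 and g(1) = -0.268 < 0.
Iterate (Newton) starting at ψ = 0.34:
  ψ = 0.340: g = 0.1128, g' = -0.485 → ψ = 0.573
  ψ = 0.573: g = -0.0003, g' = -0.501 → ψ = 0.572
Converged at ψ = 0.572.
Compositions from xᵢ = zᵢ/(1+ψ(Kᵢ−1)), yᵢ = Kᵢxᵢ:
  A: x = 0.332, y = 0.645
  B: x = 0.058, y = 0.093
  C: x = 0.610, y = 0.262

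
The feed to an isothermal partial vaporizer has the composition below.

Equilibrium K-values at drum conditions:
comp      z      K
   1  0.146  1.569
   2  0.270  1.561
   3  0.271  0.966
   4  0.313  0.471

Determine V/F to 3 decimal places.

Material balance + equilibrium reduce to Σ zᵢ(Kᵢ−1)/(1+V/F(Kᵢ−1)) = 0.
g(0) = ΣzᵢKᵢ − 1 = 0.060 and g(1) = 1 − Σzᵢ/Kᵢ = -0.211, so a root lies in (0, 1).
Newton iteration, V/F⁰ = 0.5:
  V/F = 0.500: g = -0.0515, g' = -0.243 → V/F = 0.288
  V/F = 0.288: g = -0.0028, g' = -0.220 → V/F = 0.275
Converged at V/F = 0.275.

V/F = 0.275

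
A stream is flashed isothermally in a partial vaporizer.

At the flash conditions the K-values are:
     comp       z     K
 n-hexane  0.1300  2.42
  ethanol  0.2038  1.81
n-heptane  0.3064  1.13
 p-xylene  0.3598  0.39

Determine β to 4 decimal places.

β = 0.3761

Newton–Raphson from β = 0.33:
  β = 0.3300: g = 0.01936, g' = -0.4194 → β = 0.3762
Converged at β = 0.3761.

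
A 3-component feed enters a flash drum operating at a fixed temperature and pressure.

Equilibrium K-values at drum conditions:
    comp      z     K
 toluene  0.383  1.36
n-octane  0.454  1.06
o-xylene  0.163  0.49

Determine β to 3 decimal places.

β = 0.750

Newton iteration, β⁰ = 0.5:
  β = 0.500: g = 0.0317, g' = -0.114 → β = 0.779
  β = 0.779: g = -0.0043, g' = -0.149 → β = 0.751
  β = 0.751: g = -0.0001, g' = -0.144 → β = 0.750
Converged at β = 0.750.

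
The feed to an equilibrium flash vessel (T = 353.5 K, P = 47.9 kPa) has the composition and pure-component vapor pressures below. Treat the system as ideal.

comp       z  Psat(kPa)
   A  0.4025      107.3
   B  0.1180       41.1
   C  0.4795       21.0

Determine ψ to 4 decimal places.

Raoult's law: Kᵢ = Pᵢˢᵃᵗ/P = Pᵢˢᵃᵗ/47.9.
  K_A = 107.3/47.9 = 2.240084, K_B = 41.1/47.9 = 0.858038, K_C = 21.0/47.9 = 0.438413
Let ψ = V/F and solve Σ zᵢ(Kᵢ−1)/(1+ψ(Kᵢ−1)) = 0.
g(0) = ΣzᵢKᵢ − 1 = 0.2131 and g(1) = 1 − Σzᵢ/Kᵢ = -0.4109, so a root lies in (0, 1).
Iterate (Newton) starting at ψ = 0.5:
  ψ = 0.5000: g = -0.08435, g' = -0.5310 → ψ = 0.3411
  ψ = 0.3411: g = 0.00005, g' = -0.5397 → ψ = 0.3412
Converged at ψ = 0.3412.

ψ = 0.3412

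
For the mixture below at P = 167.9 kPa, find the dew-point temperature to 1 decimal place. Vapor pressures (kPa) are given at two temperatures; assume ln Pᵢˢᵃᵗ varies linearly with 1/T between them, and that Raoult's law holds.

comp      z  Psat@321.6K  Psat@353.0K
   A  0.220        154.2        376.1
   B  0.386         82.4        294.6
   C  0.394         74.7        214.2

Dew-point temperature: Σzᵢ·P/Pᵢˢᵃᵗ(T) = 1. Interpolate ln Pᵢˢᵃᵗ = aᵢ + bᵢ/T.
  T = 321.6 K: ΣzᵢP/Pᵢˢᵃᵗ = 1.9116
  T = 353.0 K: ΣzᵢP/Pᵢˢᵃᵗ = 0.6270
  T = 337.3 K: ΣzᵢP/Pᵢˢᵃᵗ = 1.0644
  T = 345.1 K: ΣzᵢP/Pᵢˢᵃᵗ = 0.8130
  T = 341.2 K: ΣzᵢP/Pᵢˢᵃᵗ = 0.9287
  T = 339.2 K: ΣzᵢP/Pᵢˢᵃᵗ = 0.9955
Interpolating between 337.3 K and 339.2 K gives T ≈ 339.1 K.

T = 339.1 K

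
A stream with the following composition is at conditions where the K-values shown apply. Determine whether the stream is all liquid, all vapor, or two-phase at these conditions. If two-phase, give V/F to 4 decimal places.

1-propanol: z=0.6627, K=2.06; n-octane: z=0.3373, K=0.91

all vapor

ΣzᵢKᵢ = 1.6721; Σzᵢ/Kᵢ = 0.6924.
Since Σzᵢ/Kᵢ < 1 the mixture is above its dew point — single vapor phase.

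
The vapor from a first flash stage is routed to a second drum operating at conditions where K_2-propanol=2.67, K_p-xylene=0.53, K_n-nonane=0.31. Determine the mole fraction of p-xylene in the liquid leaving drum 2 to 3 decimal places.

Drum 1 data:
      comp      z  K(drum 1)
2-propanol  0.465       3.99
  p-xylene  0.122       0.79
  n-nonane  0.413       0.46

Drum 1:
Iterate (Newton) starting at ψ₁ = 0.5:
  ψ₁ = 0.500: g = 0.2231, g' = -0.901 → ψ₁ = 0.748
  ψ₁ = 0.748: g = 0.0252, g' = -0.743 → ψ₁ = 0.782
Converged at ψ₁ = 0.782.
Drum-1 compositions:
  2-propanol: x = 0.139, y = 0.556
  p-xylene: x = 0.146, y = 0.115
  n-nonane: x = 0.715, y = 0.329
Drum-2 feed = drum-1 vapor: z₂ = (0.5559, 0.1153, 0.3288).
Drum 2:
Let ψ₂ = V/F and solve Σ zᵢ(Kᵢ−1)/(1+ψ₂(Kᵢ−1)) = 0.
Check two-phase: ΣzᵢKᵢ = 1.647 > 1 and Σzᵢ/Kᵢ = 1.486 > 1, so g(0) = 0.647 > 0 and g(1) = -0.486 < 0.
Newton iteration, ψ₂⁰ = 0.5:
  ψ₂ = 0.500: g = 0.0888, g' = -0.869 → ψ₂ = 0.602
  ψ₂ = 0.602: g = -0.0008, g' = -0.893 → ψ₂ = 0.601
Converged at ψ₂ = 0.601.
  2-propanol: x = 0.277, y = 0.741
  p-xylene: x = 0.161, y = 0.085
  n-nonane: x = 0.562, y = 0.174

x_p-xylene (drum 2) = 0.161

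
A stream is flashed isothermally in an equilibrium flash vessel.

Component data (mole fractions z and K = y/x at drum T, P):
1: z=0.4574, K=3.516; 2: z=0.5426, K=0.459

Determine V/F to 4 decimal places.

Material balance + equilibrium reduce to Σ zᵢ(Kᵢ−1)/(1+V/F(Kᵢ−1)) = 0.
Check two-phase: ΣzᵢKᵢ = 1.8573 > 1 and Σzᵢ/Kᵢ = 1.3122 > 1, so g(0) = 0.8573 > 0 and g(1) = -0.3122 < 0.
Newton–Raphson from V/F = 0.5:
  V/F = 0.5000: g = 0.10727, g' = -0.8663 → V/F = 0.6238
  V/F = 0.6238: g = 0.00479, g' = -0.8004 → V/F = 0.6298
Converged at V/F = 0.6298.

V/F = 0.6298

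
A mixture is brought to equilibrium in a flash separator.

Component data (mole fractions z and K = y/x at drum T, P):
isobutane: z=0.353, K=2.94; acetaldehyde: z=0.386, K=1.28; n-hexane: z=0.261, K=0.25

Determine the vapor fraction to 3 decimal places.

ψ = 0.665

Rachford–Rice: g(ψ) = Σ zᵢ(Kᵢ−1)/(1+ψ(Kᵢ−1)) = 0.
Check two-phase: ΣzᵢKᵢ = 1.597 > 1 and Σzᵢ/Kᵢ = 1.466 > 1, so g(0) = 0.597 > 0 and g(1) = -0.466 < 0.
Iterate (Newton) starting at ψ = 0.5:
  ψ = 0.500: g = 0.1292, g' = -0.741 → ψ = 0.674
  ψ = 0.674: g = -0.0084, g' = -0.872 → ψ = 0.665
Converged at ψ = 0.665.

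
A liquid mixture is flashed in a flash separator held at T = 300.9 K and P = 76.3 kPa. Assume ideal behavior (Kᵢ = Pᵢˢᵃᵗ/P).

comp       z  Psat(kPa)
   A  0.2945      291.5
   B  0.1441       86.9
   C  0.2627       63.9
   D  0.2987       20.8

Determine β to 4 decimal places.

Raoult's law: Kᵢ = Pᵢˢᵃᵗ/P = Pᵢˢᵃᵗ/76.3.
  K_A = 291.5/76.3 = 3.820446, K_B = 86.9/76.3 = 1.138925, K_C = 63.9/76.3 = 0.837484, K_D = 20.8/76.3 = 0.272608
Rachford–Rice: g(β) = Σ zᵢ(Kᵢ−1)/(1+β(Kᵢ−1)) = 0.
Feasibility: ΣzᵢKᵢ = 1.5907, Σzᵢ/Kᵢ = 1.6130 — both > 1, two phases present.
Iterate (Newton) starting at β = 0.49:
  β = 0.4900: g = -0.01654, g' = -0.8051 → β = 0.4695
Converged at β = 0.4695.

β = 0.4695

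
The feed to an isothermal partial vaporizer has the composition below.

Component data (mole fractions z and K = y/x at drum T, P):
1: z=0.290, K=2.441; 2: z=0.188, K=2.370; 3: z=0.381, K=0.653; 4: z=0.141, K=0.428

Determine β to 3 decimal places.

Rachford–Rice: g(β) = Σ zᵢ(Kᵢ−1)/(1+β(Kᵢ−1)) = 0.
Feasibility: ΣzᵢKᵢ = 1.463, Σzᵢ/Kᵢ = 1.111 — both > 1, two phases present.
Newton iteration, β⁰ = 0.6:
  β = 0.600: g = 0.0757, g' = -0.460 → β = 0.765
  β = 0.765: g = 0.0013, g' = -0.451 → β = 0.768
Converged at β = 0.768.

β = 0.768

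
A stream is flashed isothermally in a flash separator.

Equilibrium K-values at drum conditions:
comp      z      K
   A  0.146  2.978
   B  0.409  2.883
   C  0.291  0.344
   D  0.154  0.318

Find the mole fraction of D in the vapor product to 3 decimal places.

Newton iteration, ψ⁰ = 0.42:
  ψ = 0.420: g = 0.1771, g' = -1.002 → ψ = 0.597
  ψ = 0.597: g = 0.0043, g' = -0.984 → ψ = 0.601
Converged at ψ = 0.601.
Compositions from xᵢ = zᵢ/(1+ψ(Kᵢ−1)), yᵢ = Kᵢxᵢ:
  A: x = 0.067, y = 0.199
  B: x = 0.192, y = 0.553
  C: x = 0.480, y = 0.165
  D: x = 0.261, y = 0.083

y_D = 0.083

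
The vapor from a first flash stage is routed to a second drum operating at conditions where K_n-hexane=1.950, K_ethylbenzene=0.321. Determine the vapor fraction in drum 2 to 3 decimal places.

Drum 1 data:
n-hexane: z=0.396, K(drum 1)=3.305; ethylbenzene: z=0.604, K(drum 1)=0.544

Drum 1:
Rachford–Rice: g(ψ₁) = Σ zᵢ(Kᵢ−1)/(1+ψ₁(Kᵢ−1)) = 0.
g(0) = ΣzᵢKᵢ − 1 = 0.637 and g(1) = 1 − Σzᵢ/Kᵢ = -0.230, so a root lies in (0, 1).
Binary case is linear: z₁(K₁−1)(1+ψ₁(K₂−1)) + z₂(K₂−1)(1+ψ₁(K₁−1)) = 0
⇒ ψ₁ = [z₁(K₁−1)+z₂(K₂−1)] / [−(K₁−1)(K₂−1)] = 0.6374/1.0511 = 0.606
Drum-1 compositions:
  n-hexane: x = 0.165, y = 0.546
  ethylbenzene: x = 0.835, y = 0.454
Drum-2 feed = drum-1 vapor: z₂ = (0.5458, 0.4542).
Drum 2:
Rachford–Rice: g(ψ₂) = Σ zᵢ(Kᵢ−1)/(1+ψ₂(Kᵢ−1)) = 0.
Feasibility: ΣzᵢKᵢ = 1.210, Σzᵢ/Kᵢ = 1.695 — both > 1, two phases present.
Binary case is linear: z₁(K₁−1)(1+ψ₂(K₂−1)) + z₂(K₂−1)(1+ψ₂(K₁−1)) = 0
⇒ ψ₂ = [z₁(K₁−1)+z₂(K₂−1)] / [−(K₁−1)(K₂−1)] = 0.2102/0.6451 = 0.326
  n-hexane: x = 0.417, y = 0.813
  ethylbenzene: x = 0.583, y = 0.187

V/F (drum 2) = 0.326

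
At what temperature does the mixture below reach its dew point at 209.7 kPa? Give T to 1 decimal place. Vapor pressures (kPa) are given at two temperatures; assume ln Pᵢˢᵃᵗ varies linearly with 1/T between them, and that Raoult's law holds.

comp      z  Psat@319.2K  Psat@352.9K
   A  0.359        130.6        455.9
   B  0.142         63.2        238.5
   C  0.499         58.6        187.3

Dew-point temperature: Σzᵢ·P/Pᵢˢᵃᵗ(T) = 1. Interpolate ln Pᵢˢᵃᵗ = aᵢ + bᵢ/T.
  T = 319.2 K: ΣzᵢP/Pᵢˢᵃᵗ = 2.8333
  T = 352.9 K: ΣzᵢP/Pᵢˢᵃᵗ = 0.8487
  T = 336.0 K: ΣzᵢP/Pᵢˢᵃᵗ = 1.5064
  T = 344.4 K: ΣzᵢP/Pᵢˢᵃᵗ = 1.1245
  T = 348.6 K: ΣzᵢP/Pᵢˢᵃᵗ = 0.9768
  T = 346.5 K: ΣzᵢP/Pᵢˢᵃᵗ = 1.0476
Interpolating between 346.5 K and 348.6 K gives T ≈ 347.9 K.

T = 347.9 K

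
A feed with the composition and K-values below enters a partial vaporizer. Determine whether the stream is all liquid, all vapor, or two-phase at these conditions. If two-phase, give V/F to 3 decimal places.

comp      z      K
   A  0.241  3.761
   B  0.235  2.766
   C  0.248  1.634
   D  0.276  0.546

all vapor

ΣzᵢKᵢ = 2.112; Σzᵢ/Kᵢ = 0.806.
Since Σzᵢ/Kᵢ < 1 the mixture is above its dew point — single vapor phase.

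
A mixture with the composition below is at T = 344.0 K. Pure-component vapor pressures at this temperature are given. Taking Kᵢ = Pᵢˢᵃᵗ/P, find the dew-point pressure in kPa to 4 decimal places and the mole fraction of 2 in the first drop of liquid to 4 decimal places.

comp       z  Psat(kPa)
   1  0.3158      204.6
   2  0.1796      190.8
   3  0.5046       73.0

Pdew = 106.4155 kPa, x_2 = 0.1002

At the dew point ψ → 1, so Σzᵢ/Kᵢ = 1 with Kᵢ = Pᵢˢᵃᵗ/P ⇒ 1/P = Σzᵢ/Pᵢˢᵃᵗ.
1/P = 0.3158/204.6 + 0.1796/190.8 + 0.5046/73.0 = 0.0093971 ⇒ P = 106.4155 kPa
xᵢ = zᵢP/Pᵢˢᵃᵗ ⇒ x_2 = 0.1796·106.4155/190.8 = 0.1002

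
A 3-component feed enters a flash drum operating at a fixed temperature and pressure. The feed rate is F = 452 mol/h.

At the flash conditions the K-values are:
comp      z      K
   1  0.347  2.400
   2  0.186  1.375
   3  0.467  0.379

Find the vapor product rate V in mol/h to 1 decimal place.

V = 170.7 mol/h

Newton–Raphson from V/F = 0.44:
  V/F = 0.440: g = -0.0386, g' = -0.621 → V/F = 0.378
Converged at V/F = 0.378.
Then V = V/F·F = 0.3777·452 = 170.7 mol/h and L = F − V = 281.3 mol/h.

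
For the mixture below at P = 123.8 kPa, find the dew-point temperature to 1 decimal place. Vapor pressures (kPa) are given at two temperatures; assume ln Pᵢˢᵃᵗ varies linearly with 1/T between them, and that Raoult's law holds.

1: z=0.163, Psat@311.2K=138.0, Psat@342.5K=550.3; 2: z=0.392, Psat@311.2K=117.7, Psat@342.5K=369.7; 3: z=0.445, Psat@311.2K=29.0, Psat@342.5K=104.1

Dew-point temperature: Σzᵢ·P/Pᵢˢᵃᵗ(T) = 1. Interpolate ln Pᵢˢᵃᵗ = aᵢ + bᵢ/T.
  T = 311.2 K: ΣzᵢP/Pᵢˢᵃᵗ = 2.4582
  T = 342.5 K: ΣzᵢP/Pᵢˢᵃᵗ = 0.6971
  T = 326.9 K: ΣzᵢP/Pᵢˢᵃᵗ = 1.2671
  T = 334.7 K: ΣzᵢP/Pᵢˢᵃᵗ = 0.9333
  T = 330.8 K: ΣzᵢP/Pᵢˢᵃᵗ = 1.0855
  T = 332.8 K: ΣzᵢP/Pᵢˢᵃᵗ = 1.0041
Interpolating between 332.8 K and 334.7 K gives T ≈ 332.9 K.

T = 332.9 K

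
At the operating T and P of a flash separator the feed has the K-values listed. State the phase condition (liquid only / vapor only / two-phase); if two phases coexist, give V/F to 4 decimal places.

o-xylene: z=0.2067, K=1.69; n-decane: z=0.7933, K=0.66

liquid only

ΣzᵢKᵢ = 0.8729; Σzᵢ/Kᵢ = 1.3243.
Since ΣzᵢKᵢ < 1 the mixture is below its bubble point — single liquid phase.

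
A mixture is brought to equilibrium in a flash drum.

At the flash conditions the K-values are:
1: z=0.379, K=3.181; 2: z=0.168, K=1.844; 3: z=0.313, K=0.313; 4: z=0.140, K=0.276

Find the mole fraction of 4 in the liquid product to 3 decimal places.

x_4 = 0.222

Material balance + equilibrium reduce to Σ zᵢ(Kᵢ−1)/(1+V/F(Kᵢ−1)) = 0.
Feasibility: ΣzᵢKᵢ = 1.652, Σzᵢ/Kᵢ = 1.717 — both > 1, two phases present.
Newton iteration, V/F⁰ = 0.5:
  V/F = 0.500: g = 0.0087, g' = -0.995 → V/F = 0.509
Converged at V/F = 0.509.
Compositions from xᵢ = zᵢ/(1+V/F(Kᵢ−1)), yᵢ = Kᵢxᵢ:
  1: x = 0.180, y = 0.571
  2: x = 0.118, y = 0.217
  3: x = 0.481, y = 0.151
  4: x = 0.222, y = 0.061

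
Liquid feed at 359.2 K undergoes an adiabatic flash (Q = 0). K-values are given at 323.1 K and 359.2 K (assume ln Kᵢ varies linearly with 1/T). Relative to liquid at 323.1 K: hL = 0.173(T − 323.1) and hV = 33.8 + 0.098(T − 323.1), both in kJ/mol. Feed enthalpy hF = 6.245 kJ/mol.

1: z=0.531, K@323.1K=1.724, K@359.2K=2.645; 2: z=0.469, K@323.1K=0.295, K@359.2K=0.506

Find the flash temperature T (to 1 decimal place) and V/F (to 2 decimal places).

Adiabatic flash: solve Rachford–Rice at each trial T, then check hF = ψ·hV(T) + (1−ψ)·hL(T).
  T = 323.1 K: K = (1.724, 0.295), RR gives ψ = 0.105, H_out = 3.563 kJ/mol
  T = 359.2 K: K = (2.645, 0.506), RR gives ψ = 0.790, H_out = 30.802 kJ/mol
  T = 341.1 K: K = (2.158, 0.392), RR gives ψ = 0.468, H_out = 18.299 kJ/mol
  T = 332.1 K: K = (1.935, 0.341), RR gives ψ = 0.304, H_out = 11.639 kJ/mol
  T = 327.6 K: K = (1.828, 0.318), RR gives ψ = 0.212, H_out = 7.859 kJ/mol
  T = 325.4 K: K = (1.777, 0.306), RR gives ψ = 0.162, H_out = 5.837 kJ/mol
Linear interpolation between T = 325.4 (H_out = 5.837) and T = 327.6 (H_out = 7.859) on hF = 6.245 gives T ≈ 325.8 K, at which ψ = 0.17.

T = 325.8 K, V/F = 0.17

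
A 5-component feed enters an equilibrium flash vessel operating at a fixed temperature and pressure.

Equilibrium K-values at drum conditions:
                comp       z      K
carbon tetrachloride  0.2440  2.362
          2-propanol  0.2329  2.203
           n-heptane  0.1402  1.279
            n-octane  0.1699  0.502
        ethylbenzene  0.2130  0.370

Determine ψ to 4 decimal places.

ψ = 0.6746

Material balance + equilibrium reduce to Σ zᵢ(Kᵢ−1)/(1+ψ(Kᵢ−1)) = 0.
Check two-phase: ΣzᵢKᵢ = 1.4328 > 1 and Σzᵢ/Kᵢ = 1.2328 > 1, so g(0) = 0.4328 > 0 and g(1) = -0.2328 < 0.
Iterate (Newton) starting at ψ = 0.5:
  ψ = 0.5000: g = 0.09841, g' = -0.5549 → ψ = 0.6774
  ψ = 0.6774: g = -0.00162, g' = -0.5857 → ψ = 0.6746
Converged at ψ = 0.6746.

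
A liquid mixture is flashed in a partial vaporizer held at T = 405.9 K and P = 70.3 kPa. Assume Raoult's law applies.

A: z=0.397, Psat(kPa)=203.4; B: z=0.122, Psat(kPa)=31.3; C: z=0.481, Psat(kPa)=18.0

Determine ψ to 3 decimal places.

Raoult's law: Kᵢ = Pᵢˢᵃᵗ/P = Pᵢˢᵃᵗ/70.3.
  K_A = 203.4/70.3 = 2.89331, K_B = 31.3/70.3 = 0.44523, K_C = 18.0/70.3 = 0.25605
Rachford–Rice: g(ψ) = Σ zᵢ(Kᵢ−1)/(1+ψ(Kᵢ−1)) = 0.
Feasibility: ΣzᵢKᵢ = 1.326, Σzᵢ/Kᵢ = 2.290 — both > 1, two phases present.
Iterate (Newton) starting at ψ = 0.5:
  ψ = 0.500: g = -0.2773, g' = -1.122 → ψ = 0.253
  ψ = 0.253: g = -0.0112, g' = -1.105 → ψ = 0.243
Converged at ψ = 0.243.

ψ = 0.243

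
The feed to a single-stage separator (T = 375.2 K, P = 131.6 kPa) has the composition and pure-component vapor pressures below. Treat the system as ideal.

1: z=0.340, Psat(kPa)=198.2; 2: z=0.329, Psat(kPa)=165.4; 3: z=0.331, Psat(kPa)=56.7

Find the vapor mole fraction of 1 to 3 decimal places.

Raoult's law: Kᵢ = Pᵢˢᵃᵗ/P = Pᵢˢᵃᵗ/131.6.
  K_1 = 198.2/131.6 = 1.50608, K_2 = 165.4/131.6 = 1.25684, K_3 = 56.7/131.6 = 0.43085
Newton–Raphson from β = 0.5:
  β = 0.500: g = -0.0511, g' = -0.282 → β = 0.319
  β = 0.319: g = -0.0039, g' = -0.243 → β = 0.303
Converged at β = 0.303.
Compositions from xᵢ = zᵢ/(1+β(Kᵢ−1)), yᵢ = Kᵢxᵢ:
  1: x = 0.295, y = 0.444
  2: x = 0.305, y = 0.384
  3: x = 0.400, y = 0.172

y_1 = 0.444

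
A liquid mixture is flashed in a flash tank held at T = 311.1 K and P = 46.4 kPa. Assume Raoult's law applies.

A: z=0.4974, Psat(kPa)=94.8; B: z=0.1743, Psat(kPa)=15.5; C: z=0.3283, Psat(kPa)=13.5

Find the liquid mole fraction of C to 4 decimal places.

Raoult's law: Kᵢ = Pᵢˢᵃᵗ/P = Pᵢˢᵃᵗ/46.4.
  K_A = 94.8/46.4 = 2.043103, K_B = 15.5/46.4 = 0.334052, K_C = 13.5/46.4 = 0.290948
Rachford–Rice: g(β) = Σ zᵢ(Kᵢ−1)/(1+β(Kᵢ−1)) = 0.
g(0) = ΣzᵢKᵢ − 1 = 0.1700 and g(1) = 1 − Σzᵢ/Kᵢ = -0.8936, so a root lies in (0, 1).
Iterate (Newton) starting at β = 0.5:
  β = 0.5000: g = -0.19366, g' = -0.8037 → β = 0.2590
  β = 0.2590: g = -0.01695, g' = -0.6960 → β = 0.2347
Converged at β = 0.2347.
Compositions from xᵢ = zᵢ/(1+β(Kᵢ−1)), yᵢ = Kᵢxᵢ:
  A: x = 0.3996, y = 0.8164
  B: x = 0.2066, y = 0.0690
  C: x = 0.3938, y = 0.1146

x_C = 0.3938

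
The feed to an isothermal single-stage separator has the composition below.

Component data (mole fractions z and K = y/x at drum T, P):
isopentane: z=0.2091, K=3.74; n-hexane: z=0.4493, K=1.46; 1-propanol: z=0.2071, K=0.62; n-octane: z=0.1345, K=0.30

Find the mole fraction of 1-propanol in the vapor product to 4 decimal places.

Material balance + equilibrium reduce to Σ zᵢ(Kᵢ−1)/(1+ψ(Kᵢ−1)) = 0.
Check two-phase: ΣzᵢKᵢ = 1.6068 > 1 and Σzᵢ/Kᵢ = 1.1460 > 1, so g(0) = 0.6068 > 0 and g(1) = -0.1460 < 0.
Newton–Raphson from ψ = 0.65:
  ψ = 0.6500: g = 0.08786, g' = -0.5339 → ψ = 0.8145
  ψ = 0.8145: g = -0.00540, g' = -0.6201 → ψ = 0.8058
Converged at ψ = 0.8058.
Compositions from xᵢ = zᵢ/(1+ψ(Kᵢ−1)), yᵢ = Kᵢxᵢ:
  isopentane: x = 0.0652, y = 0.2438
  n-hexane: x = 0.3278, y = 0.4786
  1-propanol: x = 0.2985, y = 0.1851
  n-octane: x = 0.3085, y = 0.0926

y_1-propanol = 0.1851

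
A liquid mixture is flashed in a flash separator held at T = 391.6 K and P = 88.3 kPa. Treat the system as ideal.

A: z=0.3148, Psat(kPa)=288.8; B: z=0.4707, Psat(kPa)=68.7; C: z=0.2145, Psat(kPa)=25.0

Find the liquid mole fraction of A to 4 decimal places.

x_A = 0.1530

Raoult's law: Kᵢ = Pᵢˢᵃᵗ/P = Pᵢˢᵃᵗ/88.3.
  K_A = 288.8/88.3 = 3.270668, K_B = 68.7/88.3 = 0.778029, K_C = 25.0/88.3 = 0.283126
Newton iteration, ψ⁰ = 0.5:
  ψ = 0.5000: g = -0.02245, g' = -0.6531 → ψ = 0.4656
  ψ = 0.4656: g = 0.00012, g' = -0.6607 → ψ = 0.4658
Converged at ψ = 0.4658.
Compositions from xᵢ = zᵢ/(1+ψ(Kᵢ−1)), yᵢ = Kᵢxᵢ:
  A: x = 0.1530, y = 0.5004
  B: x = 0.5250, y = 0.4084
  C: x = 0.3220, y = 0.0912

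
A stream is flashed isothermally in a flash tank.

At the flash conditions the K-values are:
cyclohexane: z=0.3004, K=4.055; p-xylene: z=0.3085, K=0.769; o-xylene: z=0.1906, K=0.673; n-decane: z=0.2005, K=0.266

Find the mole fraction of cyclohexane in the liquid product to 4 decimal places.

Material balance + equilibrium reduce to Σ zᵢ(Kᵢ−1)/(1+ψ(Kᵢ−1)) = 0.
Check two-phase: ΣzᵢKᵢ = 1.6370 > 1 and Σzᵢ/Kᵢ = 1.5122 > 1, so g(0) = 0.6370 > 0 and g(1) = -0.5122 < 0.
Newton–Raphson from ψ = 0.42:
  ψ = 0.4200: g = 0.03804, g' = -0.8112 → ψ = 0.4669
  ψ = 0.4669: g = 0.00090, g' = -0.7753 → ψ = 0.4681
Converged at ψ = 0.4681.
Compositions from xᵢ = zᵢ/(1+ψ(Kᵢ−1)), yᵢ = Kᵢxᵢ:
  cyclohexane: x = 0.1236, y = 0.5013
  p-xylene: x = 0.3459, y = 0.2660
  o-xylene: x = 0.2250, y = 0.1515
  n-decane: x = 0.3054, y = 0.0812

x_cyclohexane = 0.1236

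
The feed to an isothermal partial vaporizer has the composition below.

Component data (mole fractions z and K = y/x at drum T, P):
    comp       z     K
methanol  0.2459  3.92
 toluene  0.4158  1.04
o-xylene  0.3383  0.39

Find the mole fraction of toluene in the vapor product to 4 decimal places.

y_toluene = 0.4236

Material balance + equilibrium reduce to Σ zᵢ(Kᵢ−1)/(1+ψ(Kᵢ−1)) = 0.
Check two-phase: ΣzᵢKᵢ = 1.5283 > 1 and Σzᵢ/Kᵢ = 1.3300 > 1, so g(0) = 0.5283 > 0 and g(1) = -0.3300 < 0.
Iterate (Newton) starting at ψ = 0.5:
  ψ = 0.5000: g = 0.01126, g' = -0.6077 → ψ = 0.5185
  ψ = 0.5185: g = 0.00006, g' = -0.6016 → ψ = 0.5186
Converged at ψ = 0.5186.
Compositions from xᵢ = zᵢ/(1+ψ(Kᵢ−1)), yᵢ = Kᵢxᵢ:
  methanol: x = 0.0978, y = 0.3834
  toluene: x = 0.4073, y = 0.4236
  o-xylene: x = 0.4949, y = 0.1930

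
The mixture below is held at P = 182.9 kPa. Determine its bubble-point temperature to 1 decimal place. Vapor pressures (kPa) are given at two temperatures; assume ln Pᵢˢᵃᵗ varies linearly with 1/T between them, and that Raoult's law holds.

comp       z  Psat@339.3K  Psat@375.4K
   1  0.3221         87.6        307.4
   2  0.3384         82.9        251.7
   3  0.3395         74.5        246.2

Bubble-point temperature: ΣzᵢPᵢˢᵃᵗ(T) = P. Interpolate ln Pᵢˢᵃᵗ = aᵢ + bᵢ/T.
  T = 339.3 K: ΣzᵢPᵢˢᵃᵗ = 81.56 kPa
  T = 375.4 K: ΣzᵢPᵢˢᵃᵗ = 267.77 kPa
  T = 357.4 K: ΣzᵢPᵢˢᵃᵗ = 152.47 kPa
  T = 366.4 K: ΣzᵢPᵢˢᵃᵗ = 203.44 kPa
  T = 361.9 K: ΣzᵢPᵢˢᵃᵗ = 176.43 kPa
  T = 364.1 K: ΣzᵢPᵢˢᵃᵗ = 189.24 kPa
Interpolating between 361.9 K and 364.1 K gives T ≈ 363.0 K.

T = 363.0 K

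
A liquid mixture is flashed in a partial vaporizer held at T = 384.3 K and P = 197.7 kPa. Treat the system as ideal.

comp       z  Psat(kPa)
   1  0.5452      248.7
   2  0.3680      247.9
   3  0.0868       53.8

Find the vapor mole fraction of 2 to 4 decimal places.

Raoult's law: Kᵢ = Pᵢˢᵃᵗ/P = Pᵢˢᵃᵗ/197.7.
  K_1 = 248.7/197.7 = 1.257967, K_2 = 247.9/197.7 = 1.253920, K_3 = 53.8/197.7 = 0.272129
Material balance + equilibrium reduce to Σ zᵢ(Kᵢ−1)/(1+ψ(Kᵢ−1)) = 0.
Feasibility: ΣzᵢKᵢ = 1.1709, Σzᵢ/Kᵢ = 1.0458 — both > 1, two phases present.
Iterate (Newton) starting at ψ = 0.63:
  ψ = 0.6300: g = 0.08485, g' = -0.2013 → ψ = 1.0000
  ψ = 1.0000: g = -0.04584, g' = -0.6590 → ψ = 0.9304
  ψ = 0.9304: g = -0.00674, g' = -0.4805 → ψ = 0.9164
  ψ = 0.9164: g = -0.00019, g' = -0.4541 → ψ = 0.9160
Converged at ψ = 0.9160.
Compositions from xᵢ = zᵢ/(1+ψ(Kᵢ−1)), yᵢ = Kᵢxᵢ:
  1: x = 0.4410, y = 0.5548
  2: x = 0.2986, y = 0.3744
  3: x = 0.2604, y = 0.0709

y_2 = 0.3744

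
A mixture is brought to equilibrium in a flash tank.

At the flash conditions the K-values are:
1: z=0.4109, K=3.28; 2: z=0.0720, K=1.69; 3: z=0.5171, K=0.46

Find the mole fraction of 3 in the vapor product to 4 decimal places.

y_3 = 0.3589

Newton iteration, ψ⁰ = 0.61:
  ψ = 0.6100: g = 0.01043, g' = -0.7260 → ψ = 0.6244
Converged at ψ = 0.6244.
Compositions from xᵢ = zᵢ/(1+ψ(Kᵢ−1)), yᵢ = Kᵢxᵢ:
  1: x = 0.1695, y = 0.5561
  2: x = 0.0503, y = 0.0850
  3: x = 0.7801, y = 0.3589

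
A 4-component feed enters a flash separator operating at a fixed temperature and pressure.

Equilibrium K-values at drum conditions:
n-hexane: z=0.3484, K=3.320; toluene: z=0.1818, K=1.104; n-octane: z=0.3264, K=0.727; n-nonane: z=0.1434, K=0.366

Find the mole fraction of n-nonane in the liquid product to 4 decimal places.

Newton iteration, ψ⁰ = 0.5:
  ψ = 0.5000: g = 0.15587, g' = -0.5599 → ψ = 0.7784
  ψ = 0.7784: g = 0.01291, g' = -0.5038 → ψ = 0.8040
  ψ = 0.8040: g = -0.00007, g' = -0.5098 → ψ = 0.8039
Converged at ψ = 0.8039.
Compositions from xᵢ = zᵢ/(1+ψ(Kᵢ−1)), yᵢ = Kᵢxᵢ:
  n-hexane: x = 0.1216, y = 0.4037
  toluene: x = 0.1678, y = 0.1852
  n-octane: x = 0.4182, y = 0.3040
  n-nonane: x = 0.2924, y = 0.1070

x_n-nonane = 0.2924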